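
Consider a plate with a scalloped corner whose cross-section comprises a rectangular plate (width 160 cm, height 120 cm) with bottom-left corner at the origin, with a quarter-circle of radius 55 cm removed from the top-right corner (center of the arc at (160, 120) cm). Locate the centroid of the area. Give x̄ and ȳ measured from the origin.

plate: A = 160 × 120 = 19200.00, centroid at (80.00, 60.00).
removed quarter-circle: A = −¼π·55² = -2375.83, centroid at (136.66, 96.66).
ΣA = 16824.17 cm²
ΣAx̄ = (19200.00)(80.00) + (-2375.83)(136.66) = 1211325.62 cm³
ΣAȳ = (19200.00)(60.00) + (-2375.83)(96.66) = 922358.80 cm³
x̄ = 1211325.62 / 16824.17 = 72.00 cm
ȳ = 922358.80 / 16824.17 = 54.82 cm

x̄ = 72.00 cm, ȳ = 54.82 cm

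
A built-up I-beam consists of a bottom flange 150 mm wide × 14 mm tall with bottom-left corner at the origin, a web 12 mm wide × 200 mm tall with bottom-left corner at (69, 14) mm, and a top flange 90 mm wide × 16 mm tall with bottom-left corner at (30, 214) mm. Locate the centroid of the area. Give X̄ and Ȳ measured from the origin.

bottom flange: A = 150 × 14 = 2100.00, centroid at (75.00, 7.00).
web: A = 12 × 200 = 2400.00, centroid at (75.00, 114.00).
top flange: A = 90 × 16 = 1440.00, centroid at (75.00, 222.00).
ΣA = 5940.00 mm²
ΣAX̄ = (2100.00)(75.00) + (2400.00)(75.00) + (1440.00)(75.00) = 445500.00 mm³
ΣAȲ = (2100.00)(7.00) + (2400.00)(114.00) + (1440.00)(222.00) = 607980.00 mm³
X̄ = 445500.00 / 5940.00 = 75.00 mm
Ȳ = 607980.00 / 5940.00 = 102.35 mm

X̄ = 75.00 mm, Ȳ = 102.35 mm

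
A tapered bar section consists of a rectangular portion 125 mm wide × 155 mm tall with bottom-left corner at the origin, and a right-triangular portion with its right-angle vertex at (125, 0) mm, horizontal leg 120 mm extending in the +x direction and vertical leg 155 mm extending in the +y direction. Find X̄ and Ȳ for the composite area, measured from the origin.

rectangular portion: A = 125 × 155 = 19375.00, centroid at (62.50, 77.50).
triangular portion: A = ½·120·155 = 9300.00, centroid at (165.00, 51.67).
ΣA = 28675.00 mm²
ΣAX̄ = (19375.00)(62.50) + (9300.00)(165.00) = 2745437.50 mm³
ΣAȲ = (19375.00)(77.50) + (9300.00)(51.67) = 1982062.50 mm³
X̄ = 2745437.50 / 28675.00 = 95.74 mm
Ȳ = 1982062.50 / 28675.00 = 69.12 mm

X̄ = 95.74 mm, Ȳ = 69.12 mm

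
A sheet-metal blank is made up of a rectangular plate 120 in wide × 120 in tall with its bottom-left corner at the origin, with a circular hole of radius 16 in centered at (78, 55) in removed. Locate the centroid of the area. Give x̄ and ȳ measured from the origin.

x̄ = 58.94 in, ȳ = 60.30 in

plate: A = 120 × 120 = 14400.00, centroid at (60.00, 60.00).
hole: A = −π·16² = -804.25, centroid at (78.00, 55.00).
ΣA = 13595.75 in²
ΣAx̄ = (14400.00)(60.00) + (-804.25)(78.00) = 801268.68 in³
ΣAȳ = (14400.00)(60.00) + (-804.25)(55.00) = 819766.38 in³
x̄ = 801268.68 / 13595.75 = 58.94 in
ȳ = 819766.38 / 13595.75 = 60.30 in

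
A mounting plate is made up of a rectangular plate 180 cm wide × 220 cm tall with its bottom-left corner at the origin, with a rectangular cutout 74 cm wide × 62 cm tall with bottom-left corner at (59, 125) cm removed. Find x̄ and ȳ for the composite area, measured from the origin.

plate: A = 180 × 220 = 39600.00, centroid at (90.00, 110.00).
hole: A = −(74 × 62) = -4588.00, centroid at (96.00, 156.00).
ΣA = 35012.00 cm², ΣAx̄ = 3123552.00 cm³, ΣAȳ = 3640272.00 cm³.
x̄ = 3123552.00/35012.00 = 89.21 cm; ȳ = 3640272.00/35012.00 = 103.97 cm.

x̄ = 89.21 cm, ȳ = 103.97 cm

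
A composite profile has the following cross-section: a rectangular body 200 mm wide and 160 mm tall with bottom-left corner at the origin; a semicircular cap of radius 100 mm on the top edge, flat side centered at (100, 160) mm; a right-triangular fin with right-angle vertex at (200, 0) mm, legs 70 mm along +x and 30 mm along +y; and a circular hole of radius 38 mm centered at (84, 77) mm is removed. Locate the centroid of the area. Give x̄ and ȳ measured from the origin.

Part | A | x̄ᵢ | ȳᵢ | A·x̄ᵢ | A·ȳᵢ
rectangular body | 32000.00 | 100.00 | 80.00 | 3200000.00 | 2560000.00
semicircular top | 15707.96 | 100.00 | 202.44 | 1570796.33 | 3179940.79
triangular fin | 1050.00 | 223.33 | 10.00 | 234500.00 | 10500.00
hole | -4536.46 | 84.00 | 77.00 | -381062.62 | -349307.40
Σ | 44221.50 |  |  | 4624233.70 | 5401133.39
x̄ = 4624233.70 / 44221.50 = 104.57 mm
ȳ = 5401133.39 / 44221.50 = 122.14 mm

x̄ = 104.57 mm, ȳ = 122.14 mm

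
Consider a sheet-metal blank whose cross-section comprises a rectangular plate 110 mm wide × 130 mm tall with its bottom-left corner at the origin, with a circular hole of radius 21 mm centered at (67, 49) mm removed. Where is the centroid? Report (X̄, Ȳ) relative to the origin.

Part | A | x̄ᵢ | ȳᵢ | A·x̄ᵢ | A·ȳᵢ
plate | 14300.00 | 55.00 | 65.00 | 786500.00 | 929500.00
hole | -1385.44 | 67.00 | 49.00 | -92824.64 | -67886.68
Σ | 12914.56 |  |  | 693675.36 | 861613.32
X̄ = 693675.36 / 12914.56 = 53.71 mm
Ȳ = 861613.32 / 12914.56 = 66.72 mm

X̄ = 53.71 mm, Ȳ = 66.72 mm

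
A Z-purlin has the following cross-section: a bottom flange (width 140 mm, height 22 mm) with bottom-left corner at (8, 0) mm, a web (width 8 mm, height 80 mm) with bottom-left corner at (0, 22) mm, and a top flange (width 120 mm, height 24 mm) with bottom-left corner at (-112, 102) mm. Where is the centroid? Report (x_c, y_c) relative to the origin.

x_c = 14.10 mm, y_c = 60.89 mm

bottom flange: A = 140 × 22 = 3080.00, centroid at (78.00, 11.00).
web: A = 8 × 80 = 640.00, centroid at (4.00, 62.00).
top flange: A = 120 × 24 = 2880.00, centroid at (-52.00, 114.00).
ΣA = 6600.00 mm²
ΣAx_c = (3080.00)(78.00) + (640.00)(4.00) + (2880.00)(-52.00) = 93040.00 mm³
ΣAy_c = (3080.00)(11.00) + (640.00)(62.00) + (2880.00)(114.00) = 401880.00 mm³
x_c = 93040.00 / 6600.00 = 14.10 mm
y_c = 401880.00 / 6600.00 = 60.89 mm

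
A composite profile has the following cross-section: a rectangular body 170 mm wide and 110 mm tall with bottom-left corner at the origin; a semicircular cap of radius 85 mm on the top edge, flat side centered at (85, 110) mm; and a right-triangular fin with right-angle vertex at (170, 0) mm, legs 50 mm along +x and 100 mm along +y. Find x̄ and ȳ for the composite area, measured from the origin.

rectangular body: A = 170 × 110 = 18700.00, centroid at (85.00, 55.00).
semicircular top: A = ½π·85² = 11349.00, centroid at (85.00, 146.08).
triangular fin: A = ½·50·100 = 2500.00, centroid at (186.67, 33.33).
ΣA = 32549.00 mm², ΣAx̄ = 3020831.96 mm³, ΣAȳ = 2769640.38 mm³.
x̄ = 3020831.96/32549.00 = 92.81 mm; ȳ = 2769640.38/32549.00 = 85.09 mm.

x̄ = 92.81 mm, ȳ = 85.09 mm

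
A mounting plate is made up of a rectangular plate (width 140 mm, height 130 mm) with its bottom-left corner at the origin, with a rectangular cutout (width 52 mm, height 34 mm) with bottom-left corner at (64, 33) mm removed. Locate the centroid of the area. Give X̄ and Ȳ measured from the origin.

plate: A = 140 × 130 = 18200.00, centroid at (70.00, 65.00).
hole: A = −(52 × 34) = -1768.00, centroid at (90.00, 50.00).
ΣA = 16432.00 mm², ΣAX̄ = 1114880.00 mm³, ΣAȲ = 1094600.00 mm³.
X̄ = 1114880.00/16432.00 = 67.85 mm; Ȳ = 1094600.00/16432.00 = 66.61 mm.

X̄ = 67.85 mm, Ȳ = 66.61 mm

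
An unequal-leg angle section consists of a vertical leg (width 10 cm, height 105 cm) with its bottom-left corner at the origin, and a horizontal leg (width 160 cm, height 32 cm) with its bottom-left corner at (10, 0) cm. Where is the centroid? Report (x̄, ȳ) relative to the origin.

x̄ = 75.53 cm, ȳ = 22.21 cm

vertical leg: A = 10 × 105 = 1050.00, centroid at (5.00, 52.50).
horizontal leg: A = 160 × 32 = 5120.00, centroid at (90.00, 16.00).
ΣA = 6170.00 cm²
ΣAx̄ = (1050.00)(5.00) + (5120.00)(90.00) = 466050.00 cm³
ΣAȳ = (1050.00)(52.50) + (5120.00)(16.00) = 137045.00 cm³
x̄ = 466050.00 / 6170.00 = 75.53 cm
ȳ = 137045.00 / 6170.00 = 22.21 cm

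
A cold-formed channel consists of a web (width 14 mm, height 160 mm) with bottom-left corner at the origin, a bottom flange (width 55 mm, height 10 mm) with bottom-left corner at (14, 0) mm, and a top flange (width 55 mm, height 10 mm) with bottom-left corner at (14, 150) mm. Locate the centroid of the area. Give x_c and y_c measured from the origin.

web: A = 14 × 160 = 2240.00, centroid at (7.00, 80.00).
bottom flange: A = 55 × 10 = 550.00, centroid at (41.50, 5.00).
top flange: A = 55 × 10 = 550.00, centroid at (41.50, 155.00).
ΣA = 3340.00 mm²
ΣAx_c = (2240.00)(7.00) + (550.00)(41.50) + (550.00)(41.50) = 61330.00 mm³
ΣAy_c = (2240.00)(80.00) + (550.00)(5.00) + (550.00)(155.00) = 267200.00 mm³
x_c = 61330.00 / 3340.00 = 18.36 mm
y_c = 267200.00 / 3340.00 = 80.00 mm

x_c = 18.36 mm, y_c = 80.00 mm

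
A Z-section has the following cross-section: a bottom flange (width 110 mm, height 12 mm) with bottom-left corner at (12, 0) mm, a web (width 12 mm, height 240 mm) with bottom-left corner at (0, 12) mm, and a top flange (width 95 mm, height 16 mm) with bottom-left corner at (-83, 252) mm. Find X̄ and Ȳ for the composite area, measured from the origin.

bottom flange: A = 110 × 12 = 1320.00, centroid at (67.00, 6.00).
web: A = 12 × 240 = 2880.00, centroid at (6.00, 132.00).
top flange: A = 95 × 16 = 1520.00, centroid at (-35.50, 260.00).
ΣA = 5720.00 mm²
ΣAX̄ = (1320.00)(67.00) + (2880.00)(6.00) + (1520.00)(-35.50) = 51760.00 mm³
ΣAȲ = (1320.00)(6.00) + (2880.00)(132.00) + (1520.00)(260.00) = 783280.00 mm³
X̄ = 51760.00 / 5720.00 = 9.05 mm
Ȳ = 783280.00 / 5720.00 = 136.94 mm

X̄ = 9.05 mm, Ȳ = 136.94 mm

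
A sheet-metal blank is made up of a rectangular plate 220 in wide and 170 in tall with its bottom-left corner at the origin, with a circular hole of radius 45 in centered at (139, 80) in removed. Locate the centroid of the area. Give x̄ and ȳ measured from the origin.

plate: A = 220 × 170 = 37400.00, centroid at (110.00, 85.00).
hole: A = −π·45² = -6361.73, centroid at (139.00, 80.00).
ΣA = 31038.27 in²
ΣAx̄ = (37400.00)(110.00) + (-6361.73)(139.00) = 3229720.21 in³
ΣAȳ = (37400.00)(85.00) + (-6361.73)(80.00) = 2670061.99 in³
x̄ = 3229720.21 / 31038.27 = 104.06 in
ȳ = 2670061.99 / 31038.27 = 86.02 in

x̄ = 104.06 in, ȳ = 86.02 in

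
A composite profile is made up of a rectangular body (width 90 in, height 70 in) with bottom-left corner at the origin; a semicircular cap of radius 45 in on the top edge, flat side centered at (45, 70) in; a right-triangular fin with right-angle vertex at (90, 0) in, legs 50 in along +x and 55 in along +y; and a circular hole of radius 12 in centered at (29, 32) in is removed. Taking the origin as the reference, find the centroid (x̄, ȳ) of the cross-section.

x̄ = 53.85 in, ȳ = 49.47 in

Part | A | x̄ᵢ | ȳᵢ | A·x̄ᵢ | A·ȳᵢ
rectangular body | 6300.00 | 45.00 | 35.00 | 283500.00 | 220500.00
semicircular top | 3180.86 | 45.00 | 89.10 | 143138.82 | 283410.38
triangular fin | 1375.00 | 106.67 | 18.33 | 146666.67 | 25208.33
hole | -452.39 | 29.00 | 32.00 | -13119.29 | -14476.46
Σ | 10403.47 |  |  | 560186.19 | 514642.25
x̄ = 560186.19 / 10403.47 = 53.85 in
ȳ = 514642.25 / 10403.47 = 49.47 in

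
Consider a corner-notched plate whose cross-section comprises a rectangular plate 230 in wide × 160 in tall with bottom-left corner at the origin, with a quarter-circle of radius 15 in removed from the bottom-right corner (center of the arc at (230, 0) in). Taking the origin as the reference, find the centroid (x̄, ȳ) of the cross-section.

x̄ = 114.48 in, ȳ = 80.36 in

Part | A | x̄ᵢ | ȳᵢ | A·x̄ᵢ | A·ȳᵢ
plate | 36800.00 | 115.00 | 80.00 | 4232000.00 | 2944000.00
removed quarter-circle | -176.71 | 223.63 | 6.37 | -39519.35 | -1125.00
Σ | 36623.29 |  |  | 4192480.65 | 2942875.00
x̄ = 4192480.65 / 36623.29 = 114.48 in
ȳ = 2942875.00 / 36623.29 = 80.36 in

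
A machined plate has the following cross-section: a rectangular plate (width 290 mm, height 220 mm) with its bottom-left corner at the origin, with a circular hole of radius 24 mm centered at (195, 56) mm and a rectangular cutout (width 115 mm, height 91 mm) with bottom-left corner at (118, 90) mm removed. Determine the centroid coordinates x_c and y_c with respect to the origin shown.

plate: A = 290 × 220 = 63800.00, centroid at (145.00, 110.00).
hole 1: A = −π·24² = -1809.56, centroid at (195.00, 56.00).
hole 2: A = −(115 × 91) = -10465.00, centroid at (175.50, 135.50).
ΣA = 51525.44 mm²
ΣAx_c = (63800.00)(145.00) + (-1809.56)(195.00) + (-10465.00)(175.50) = 7061528.81 mm³
ΣAy_c = (63800.00)(110.00) + (-1809.56)(56.00) + (-10465.00)(135.50) = 5498657.29 mm³
x_c = 7061528.81 / 51525.44 = 137.05 mm
y_c = 5498657.29 / 51525.44 = 106.72 mm

x_c = 137.05 mm, y_c = 106.72 mm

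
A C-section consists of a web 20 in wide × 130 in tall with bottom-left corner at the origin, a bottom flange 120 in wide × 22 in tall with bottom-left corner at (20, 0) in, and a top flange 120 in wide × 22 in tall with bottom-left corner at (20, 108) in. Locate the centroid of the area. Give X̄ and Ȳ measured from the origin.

web: A = 20 × 130 = 2600.00, centroid at (10.00, 65.00).
bottom flange: A = 120 × 22 = 2640.00, centroid at (80.00, 11.00).
top flange: A = 120 × 22 = 2640.00, centroid at (80.00, 119.00).
ΣA = 7880.00 in²
ΣAX̄ = (2600.00)(10.00) + (2640.00)(80.00) + (2640.00)(80.00) = 448400.00 in³
ΣAȲ = (2600.00)(65.00) + (2640.00)(11.00) + (2640.00)(119.00) = 512200.00 in³
X̄ = 448400.00 / 7880.00 = 56.90 in
Ȳ = 512200.00 / 7880.00 = 65.00 in

X̄ = 56.90 in, Ȳ = 65.00 in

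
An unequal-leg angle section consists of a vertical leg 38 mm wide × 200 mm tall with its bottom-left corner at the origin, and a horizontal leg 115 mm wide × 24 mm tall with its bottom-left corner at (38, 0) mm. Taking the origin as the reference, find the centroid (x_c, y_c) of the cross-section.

Part | A | x̄ᵢ | ȳᵢ | A·x̄ᵢ | A·ȳᵢ
vertical leg | 7600.00 | 19.00 | 100.00 | 144400.00 | 760000.00
horizontal leg | 2760.00 | 95.50 | 12.00 | 263580.00 | 33120.00
Σ | 10360.00 |  |  | 407980.00 | 793120.00
x_c = 407980.00 / 10360.00 = 39.38 mm
y_c = 793120.00 / 10360.00 = 76.56 mm

x_c = 39.38 mm, y_c = 76.56 mm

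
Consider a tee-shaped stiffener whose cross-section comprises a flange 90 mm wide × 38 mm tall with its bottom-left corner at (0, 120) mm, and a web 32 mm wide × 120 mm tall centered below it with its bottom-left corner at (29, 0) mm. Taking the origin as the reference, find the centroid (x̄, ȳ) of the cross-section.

web: A = 32 × 120 = 3840.00, centroid at (45.00, 60.00).
flange: A = 90 × 38 = 3420.00, centroid at (45.00, 139.00).
ΣA = 7260.00 mm²
ΣAx̄ = (3840.00)(45.00) + (3420.00)(45.00) = 326700.00 mm³
ΣAȳ = (3840.00)(60.00) + (3420.00)(139.00) = 705780.00 mm³
x̄ = 326700.00 / 7260.00 = 45.00 mm
ȳ = 705780.00 / 7260.00 = 97.21 mm

x̄ = 45.00 mm, ȳ = 97.21 mm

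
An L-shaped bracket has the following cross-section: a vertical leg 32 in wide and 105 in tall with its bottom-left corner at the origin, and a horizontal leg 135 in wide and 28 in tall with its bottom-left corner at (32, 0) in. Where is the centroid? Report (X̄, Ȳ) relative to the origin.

vertical leg: A = 32 × 105 = 3360.00, centroid at (16.00, 52.50).
horizontal leg: A = 135 × 28 = 3780.00, centroid at (99.50, 14.00).
ΣA = 7140.00 in², ΣAX̄ = 429870.00 in³, ΣAȲ = 229320.00 in³.
X̄ = 429870.00/7140.00 = 60.21 in; Ȳ = 229320.00/7140.00 = 32.12 in.

X̄ = 60.21 in, Ȳ = 32.12 in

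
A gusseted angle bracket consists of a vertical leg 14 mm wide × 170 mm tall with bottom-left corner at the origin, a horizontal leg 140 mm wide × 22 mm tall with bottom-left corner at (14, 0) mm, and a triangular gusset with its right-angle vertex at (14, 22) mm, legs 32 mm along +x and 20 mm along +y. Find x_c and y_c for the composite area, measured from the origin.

vertical leg: A = 14 × 170 = 2380.00, centroid at (7.00, 85.00).
horizontal leg: A = 140 × 22 = 3080.00, centroid at (84.00, 11.00).
gusset: A = ½·32·20 = 320.00, centroid at (24.67, 28.67).
ΣA = 5780.00 mm²
ΣAx_c = (2380.00)(7.00) + (3080.00)(84.00) + (320.00)(24.67) = 283273.33 mm³
ΣAy_c = (2380.00)(85.00) + (3080.00)(11.00) + (320.00)(28.67) = 245353.33 mm³
x_c = 283273.33 / 5780.00 = 49.01 mm
y_c = 245353.33 / 5780.00 = 42.45 mm

x_c = 49.01 mm, y_c = 42.45 mm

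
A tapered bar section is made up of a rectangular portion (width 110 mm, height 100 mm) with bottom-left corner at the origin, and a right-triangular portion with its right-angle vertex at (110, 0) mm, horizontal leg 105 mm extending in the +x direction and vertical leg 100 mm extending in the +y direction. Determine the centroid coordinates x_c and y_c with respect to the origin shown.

x_c = 84.08 mm, y_c = 44.62 mm

rectangular portion: A = 110 × 100 = 11000.00, centroid at (55.00, 50.00).
triangular portion: A = ½·105·100 = 5250.00, centroid at (145.00, 33.33).
ΣA = 16250.00 mm², ΣAx_c = 1366250.00 mm³, ΣAy_c = 725000.00 mm³.
x_c = 1366250.00/16250.00 = 84.08 mm; y_c = 725000.00/16250.00 = 44.62 mm.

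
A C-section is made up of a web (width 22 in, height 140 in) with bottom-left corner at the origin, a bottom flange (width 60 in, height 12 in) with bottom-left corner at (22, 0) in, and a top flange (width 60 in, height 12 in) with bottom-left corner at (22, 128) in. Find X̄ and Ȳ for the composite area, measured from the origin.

web: A = 22 × 140 = 3080.00, centroid at (11.00, 70.00).
bottom flange: A = 60 × 12 = 720.00, centroid at (52.00, 6.00).
top flange: A = 60 × 12 = 720.00, centroid at (52.00, 134.00).
ΣA = 4520.00 in², ΣAX̄ = 108760.00 in³, ΣAȲ = 316400.00 in³.
X̄ = 108760.00/4520.00 = 24.06 in; Ȳ = 316400.00/4520.00 = 70.00 in.

X̄ = 24.06 in, Ȳ = 70.00 in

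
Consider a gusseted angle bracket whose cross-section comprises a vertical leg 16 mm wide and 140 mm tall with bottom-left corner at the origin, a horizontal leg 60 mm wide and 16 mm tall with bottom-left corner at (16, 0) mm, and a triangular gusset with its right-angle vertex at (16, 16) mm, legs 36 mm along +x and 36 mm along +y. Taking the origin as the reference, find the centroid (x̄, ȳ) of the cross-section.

x̄ = 20.85 mm, ȳ = 47.46 mm

vertical leg: A = 16 × 140 = 2240.00, centroid at (8.00, 70.00).
horizontal leg: A = 60 × 16 = 960.00, centroid at (46.00, 8.00).
gusset: A = ½·36·36 = 648.00, centroid at (28.00, 28.00).
ΣA = 3848.00 mm², ΣAx̄ = 80224.00 mm³, ΣAȳ = 182624.00 mm³.
x̄ = 80224.00/3848.00 = 20.85 mm; ȳ = 182624.00/3848.00 = 47.46 mm.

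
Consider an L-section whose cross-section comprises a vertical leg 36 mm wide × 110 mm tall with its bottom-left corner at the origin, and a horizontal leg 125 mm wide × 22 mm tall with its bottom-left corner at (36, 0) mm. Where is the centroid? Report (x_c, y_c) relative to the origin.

vertical leg: A = 36 × 110 = 3960.00, centroid at (18.00, 55.00).
horizontal leg: A = 125 × 22 = 2750.00, centroid at (98.50, 11.00).
ΣA = 6710.00 mm², ΣAx_c = 342155.00 mm³, ΣAy_c = 248050.00 mm³.
x_c = 342155.00/6710.00 = 50.99 mm; y_c = 248050.00/6710.00 = 36.97 mm.

x_c = 50.99 mm, y_c = 36.97 mm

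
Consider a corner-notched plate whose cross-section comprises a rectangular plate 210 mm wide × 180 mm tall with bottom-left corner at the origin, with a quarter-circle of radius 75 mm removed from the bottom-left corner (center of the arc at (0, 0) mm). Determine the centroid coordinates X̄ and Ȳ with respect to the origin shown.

X̄ = 114.68 mm, Ȳ = 97.70 mm

Part | A | x̄ᵢ | ȳᵢ | A·x̄ᵢ | A·ȳᵢ
plate | 37800.00 | 105.00 | 90.00 | 3969000.00 | 3402000.00
removed quarter-circle | -4417.86 | 31.83 | 31.83 | -140625.00 | -140625.00
Σ | 33382.14 |  |  | 3828375.00 | 3261375.00
X̄ = 3828375.00 / 33382.14 = 114.68 mm
Ȳ = 3261375.00 / 33382.14 = 97.70 mm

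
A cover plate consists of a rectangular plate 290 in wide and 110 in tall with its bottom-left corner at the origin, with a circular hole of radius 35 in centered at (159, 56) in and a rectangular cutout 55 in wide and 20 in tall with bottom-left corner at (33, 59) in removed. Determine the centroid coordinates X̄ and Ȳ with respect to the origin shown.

Part | A | x̄ᵢ | ȳᵢ | A·x̄ᵢ | A·ȳᵢ
plate | 31900.00 | 145.00 | 55.00 | 4625500.00 | 1754500.00
hole 1 | -3848.45 | 159.00 | 56.00 | -611903.71 | -215513.26
hole 2 | -1100.00 | 60.50 | 69.00 | -66550.00 | -75900.00
Σ | 26951.55 |  |  | 3947046.29 | 1463086.74
X̄ = 3947046.29 / 26951.55 = 146.45 in
Ȳ = 1463086.74 / 26951.55 = 54.29 in

X̄ = 146.45 in, Ȳ = 54.29 in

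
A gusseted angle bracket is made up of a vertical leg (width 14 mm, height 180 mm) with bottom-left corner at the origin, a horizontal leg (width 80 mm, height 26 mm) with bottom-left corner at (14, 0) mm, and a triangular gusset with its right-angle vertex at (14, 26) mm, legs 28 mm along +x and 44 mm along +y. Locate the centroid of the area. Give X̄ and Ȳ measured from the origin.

X̄ = 27.67 mm, Ȳ = 53.47 mm

Part | A | x̄ᵢ | ȳᵢ | A·x̄ᵢ | A·ȳᵢ
vertical leg | 2520.00 | 7.00 | 90.00 | 17640.00 | 226800.00
horizontal leg | 2080.00 | 54.00 | 13.00 | 112320.00 | 27040.00
gusset | 616.00 | 23.33 | 40.67 | 14373.33 | 25050.67
Σ | 5216.00 |  |  | 144333.33 | 278890.67
X̄ = 144333.33 / 5216.00 = 27.67 mm
Ȳ = 278890.67 / 5216.00 = 53.47 mm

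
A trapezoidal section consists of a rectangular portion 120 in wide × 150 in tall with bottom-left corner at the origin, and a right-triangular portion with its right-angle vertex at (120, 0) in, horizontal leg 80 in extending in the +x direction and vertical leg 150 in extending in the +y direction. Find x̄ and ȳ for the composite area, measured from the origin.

x̄ = 81.67 in, ȳ = 68.75 in

rectangular portion: A = 120 × 150 = 18000.00, centroid at (60.00, 75.00).
triangular portion: A = ½·80·150 = 6000.00, centroid at (146.67, 50.00).
ΣA = 24000.00 in²
ΣAx̄ = (18000.00)(60.00) + (6000.00)(146.67) = 1960000.00 in³
ΣAȳ = (18000.00)(75.00) + (6000.00)(50.00) = 1650000.00 in³
x̄ = 1960000.00 / 24000.00 = 81.67 in
ȳ = 1650000.00 / 24000.00 = 68.75 in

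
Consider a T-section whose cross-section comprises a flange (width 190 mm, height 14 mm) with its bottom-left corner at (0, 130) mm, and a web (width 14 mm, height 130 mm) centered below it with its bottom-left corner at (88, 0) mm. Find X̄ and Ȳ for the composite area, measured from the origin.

Part | A | x̄ᵢ | ȳᵢ | A·x̄ᵢ | A·ȳᵢ
web | 1820.00 | 95.00 | 65.00 | 172900.00 | 118300.00
flange | 2660.00 | 95.00 | 137.00 | 252700.00 | 364420.00
Σ | 4480.00 |  |  | 425600.00 | 482720.00
X̄ = 425600.00 / 4480.00 = 95.00 mm
Ȳ = 482720.00 / 4480.00 = 107.75 mm

X̄ = 95.00 mm, Ȳ = 107.75 mm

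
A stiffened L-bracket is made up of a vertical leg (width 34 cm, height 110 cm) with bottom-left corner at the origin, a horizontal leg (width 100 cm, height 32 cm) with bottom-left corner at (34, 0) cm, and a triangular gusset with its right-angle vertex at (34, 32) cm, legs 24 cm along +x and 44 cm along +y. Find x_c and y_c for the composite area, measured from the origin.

x_c = 47.48 cm, y_c = 37.70 cm

Part | A | x̄ᵢ | ȳᵢ | A·x̄ᵢ | A·ȳᵢ
vertical leg | 3740.00 | 17.00 | 55.00 | 63580.00 | 205700.00
horizontal leg | 3200.00 | 84.00 | 16.00 | 268800.00 | 51200.00
gusset | 528.00 | 42.00 | 46.67 | 22176.00 | 24640.00
Σ | 7468.00 |  |  | 354556.00 | 281540.00
x_c = 354556.00 / 7468.00 = 47.48 cm
y_c = 281540.00 / 7468.00 = 37.70 cm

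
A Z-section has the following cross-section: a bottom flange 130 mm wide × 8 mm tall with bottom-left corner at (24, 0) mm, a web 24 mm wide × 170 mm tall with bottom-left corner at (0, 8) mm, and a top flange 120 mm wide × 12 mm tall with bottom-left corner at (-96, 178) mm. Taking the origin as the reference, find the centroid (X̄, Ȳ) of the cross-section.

bottom flange: A = 130 × 8 = 1040.00, centroid at (89.00, 4.00).
web: A = 24 × 170 = 4080.00, centroid at (12.00, 93.00).
top flange: A = 120 × 12 = 1440.00, centroid at (-36.00, 184.00).
ΣA = 6560.00 mm²
ΣAX̄ = (1040.00)(89.00) + (4080.00)(12.00) + (1440.00)(-36.00) = 89680.00 mm³
ΣAȲ = (1040.00)(4.00) + (4080.00)(93.00) + (1440.00)(184.00) = 648560.00 mm³
X̄ = 89680.00 / 6560.00 = 13.67 mm
Ȳ = 648560.00 / 6560.00 = 98.87 mm

X̄ = 13.67 mm, Ȳ = 98.87 mm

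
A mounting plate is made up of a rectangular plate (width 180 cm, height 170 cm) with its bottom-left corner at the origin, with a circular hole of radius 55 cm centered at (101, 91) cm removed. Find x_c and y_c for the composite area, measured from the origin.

plate: A = 180 × 170 = 30600.00, centroid at (90.00, 85.00).
hole: A = −π·55² = -9503.32, centroid at (101.00, 91.00).
ΣA = 21096.68 cm²
ΣAx_c = (30600.00)(90.00) + (-9503.32)(101.00) = 1794164.90 cm³
ΣAy_c = (30600.00)(85.00) + (-9503.32)(91.00) = 1736198.08 cm³
x_c = 1794164.90 / 21096.68 = 85.04 cm
y_c = 1736198.08 / 21096.68 = 82.30 cm

x_c = 85.04 cm, y_c = 82.30 cm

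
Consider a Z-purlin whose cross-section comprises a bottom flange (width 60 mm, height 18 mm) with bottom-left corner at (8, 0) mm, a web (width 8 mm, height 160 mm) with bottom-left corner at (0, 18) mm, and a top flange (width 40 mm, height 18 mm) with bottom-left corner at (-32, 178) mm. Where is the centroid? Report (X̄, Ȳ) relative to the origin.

bottom flange: A = 60 × 18 = 1080.00, centroid at (38.00, 9.00).
web: A = 8 × 160 = 1280.00, centroid at (4.00, 98.00).
top flange: A = 40 × 18 = 720.00, centroid at (-12.00, 187.00).
ΣA = 3080.00 mm², ΣAX̄ = 37520.00 mm³, ΣAȲ = 269800.00 mm³.
X̄ = 37520.00/3080.00 = 12.18 mm; Ȳ = 269800.00/3080.00 = 87.60 mm.

X̄ = 12.18 mm, Ȳ = 87.60 mm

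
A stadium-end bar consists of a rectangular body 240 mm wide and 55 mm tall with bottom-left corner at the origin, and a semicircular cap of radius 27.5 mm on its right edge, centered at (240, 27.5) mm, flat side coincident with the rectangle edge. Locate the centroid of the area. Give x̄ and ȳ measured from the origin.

rectangular body: A = 240 × 55 = 13200.00, centroid at (120.00, 27.50).
semicircular end: A = ½π·27.5² = 1187.91, centroid at (251.67, 27.50).
ΣA = 14387.91 mm²
ΣAx̄ = (13200.00)(120.00) + (1187.91)(251.67) = 1882964.12 mm³
ΣAȳ = (13200.00)(27.50) + (1187.91)(27.50) = 395667.65 mm³
x̄ = 1882964.12 / 14387.91 = 130.87 mm
ȳ = 395667.65 / 14387.91 = 27.50 mm

x̄ = 130.87 mm, ȳ = 27.50 mm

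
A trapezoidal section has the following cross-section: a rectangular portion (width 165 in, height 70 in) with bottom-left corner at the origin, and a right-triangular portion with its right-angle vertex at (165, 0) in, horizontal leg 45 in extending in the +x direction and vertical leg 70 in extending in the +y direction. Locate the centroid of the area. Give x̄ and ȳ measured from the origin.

rectangular portion: A = 165 × 70 = 11550.00, centroid at (82.50, 35.00).
triangular portion: A = ½·45·70 = 1575.00, centroid at (180.00, 23.33).
ΣA = 13125.00 in²
ΣAx̄ = (11550.00)(82.50) + (1575.00)(180.00) = 1236375.00 in³
ΣAȳ = (11550.00)(35.00) + (1575.00)(23.33) = 441000.00 in³
x̄ = 1236375.00 / 13125.00 = 94.20 in
ȳ = 441000.00 / 13125.00 = 33.60 in

x̄ = 94.20 in, ȳ = 33.60 in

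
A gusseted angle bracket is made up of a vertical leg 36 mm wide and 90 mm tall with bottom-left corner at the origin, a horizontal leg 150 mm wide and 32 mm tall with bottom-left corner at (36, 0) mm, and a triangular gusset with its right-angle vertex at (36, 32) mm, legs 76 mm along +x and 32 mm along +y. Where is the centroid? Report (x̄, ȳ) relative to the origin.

vertical leg: A = 36 × 90 = 3240.00, centroid at (18.00, 45.00).
horizontal leg: A = 150 × 32 = 4800.00, centroid at (111.00, 16.00).
gusset: A = ½·76·32 = 1216.00, centroid at (61.33, 42.67).
ΣA = 9256.00 mm²
ΣAx̄ = (3240.00)(18.00) + (4800.00)(111.00) + (1216.00)(61.33) = 665701.33 mm³
ΣAȳ = (3240.00)(45.00) + (4800.00)(16.00) + (1216.00)(42.67) = 274482.67 mm³
x̄ = 665701.33 / 9256.00 = 71.92 mm
ȳ = 274482.67 / 9256.00 = 29.65 mm

x̄ = 71.92 mm, ȳ = 29.65 mm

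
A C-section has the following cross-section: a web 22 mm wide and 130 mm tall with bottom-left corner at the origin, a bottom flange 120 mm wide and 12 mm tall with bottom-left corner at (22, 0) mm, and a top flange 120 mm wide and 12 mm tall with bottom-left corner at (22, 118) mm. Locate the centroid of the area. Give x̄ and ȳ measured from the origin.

Part | A | x̄ᵢ | ȳᵢ | A·x̄ᵢ | A·ȳᵢ
web | 2860.00 | 11.00 | 65.00 | 31460.00 | 185900.00
bottom flange | 1440.00 | 82.00 | 6.00 | 118080.00 | 8640.00
top flange | 1440.00 | 82.00 | 124.00 | 118080.00 | 178560.00
Σ | 5740.00 |  |  | 267620.00 | 373100.00
x̄ = 267620.00 / 5740.00 = 46.62 mm
ȳ = 373100.00 / 5740.00 = 65.00 mm

x̄ = 46.62 mm, ȳ = 65.00 mm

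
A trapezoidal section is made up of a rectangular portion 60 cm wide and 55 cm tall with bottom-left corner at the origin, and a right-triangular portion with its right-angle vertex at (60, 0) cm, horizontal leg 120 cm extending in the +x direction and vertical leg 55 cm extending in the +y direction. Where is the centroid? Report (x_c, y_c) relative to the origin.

rectangular portion: A = 60 × 55 = 3300.00, centroid at (30.00, 27.50).
triangular portion: A = ½·120·55 = 3300.00, centroid at (100.00, 18.33).
ΣA = 6600.00 cm², ΣAx_c = 429000.00 cm³, ΣAy_c = 151250.00 cm³.
x_c = 429000.00/6600.00 = 65.00 cm; y_c = 151250.00/6600.00 = 22.92 cm.

x_c = 65.00 cm, y_c = 22.92 cm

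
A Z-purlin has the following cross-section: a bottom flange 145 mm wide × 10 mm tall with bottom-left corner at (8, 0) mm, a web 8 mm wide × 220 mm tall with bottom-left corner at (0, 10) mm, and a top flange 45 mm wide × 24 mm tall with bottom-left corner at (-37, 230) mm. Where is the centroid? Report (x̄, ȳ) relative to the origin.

x̄ = 25.20 mm, ȳ = 111.84 mm

bottom flange: A = 145 × 10 = 1450.00, centroid at (80.50, 5.00).
web: A = 8 × 220 = 1760.00, centroid at (4.00, 120.00).
top flange: A = 45 × 24 = 1080.00, centroid at (-14.50, 242.00).
ΣA = 4290.00 mm², ΣAx̄ = 108105.00 mm³, ΣAȳ = 479810.00 mm³.
x̄ = 108105.00/4290.00 = 25.20 mm; ȳ = 479810.00/4290.00 = 111.84 mm.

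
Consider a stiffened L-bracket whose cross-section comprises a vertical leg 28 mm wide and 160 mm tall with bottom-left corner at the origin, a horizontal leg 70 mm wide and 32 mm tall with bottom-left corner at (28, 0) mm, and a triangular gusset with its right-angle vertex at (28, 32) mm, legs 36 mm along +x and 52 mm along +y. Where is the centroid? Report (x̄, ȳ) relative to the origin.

x̄ = 31.52 mm, ȳ = 57.53 mm

Part | A | x̄ᵢ | ȳᵢ | A·x̄ᵢ | A·ȳᵢ
vertical leg | 4480.00 | 14.00 | 80.00 | 62720.00 | 358400.00
horizontal leg | 2240.00 | 63.00 | 16.00 | 141120.00 | 35840.00
gusset | 936.00 | 40.00 | 49.33 | 37440.00 | 46176.00
Σ | 7656.00 |  |  | 241280.00 | 440416.00
x̄ = 241280.00 / 7656.00 = 31.52 mm
ȳ = 440416.00 / 7656.00 = 57.53 mm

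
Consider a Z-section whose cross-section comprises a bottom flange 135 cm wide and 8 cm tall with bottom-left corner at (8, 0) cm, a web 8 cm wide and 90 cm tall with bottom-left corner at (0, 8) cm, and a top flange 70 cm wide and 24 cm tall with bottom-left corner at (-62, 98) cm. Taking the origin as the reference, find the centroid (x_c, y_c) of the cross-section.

x_c = 11.22 cm, y_c = 65.31 cm

bottom flange: A = 135 × 8 = 1080.00, centroid at (75.50, 4.00).
web: A = 8 × 90 = 720.00, centroid at (4.00, 53.00).
top flange: A = 70 × 24 = 1680.00, centroid at (-27.00, 110.00).
ΣA = 3480.00 cm²
ΣAx_c = (1080.00)(75.50) + (720.00)(4.00) + (1680.00)(-27.00) = 39060.00 cm³
ΣAy_c = (1080.00)(4.00) + (720.00)(53.00) + (1680.00)(110.00) = 227280.00 cm³
x_c = 39060.00 / 3480.00 = 11.22 cm
y_c = 227280.00 / 3480.00 = 65.31 cm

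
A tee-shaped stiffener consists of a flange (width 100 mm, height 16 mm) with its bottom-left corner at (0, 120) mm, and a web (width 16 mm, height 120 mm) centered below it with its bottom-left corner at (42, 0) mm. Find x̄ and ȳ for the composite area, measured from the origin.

x̄ = 50.00 mm, ȳ = 90.91 mm

web: A = 16 × 120 = 1920.00, centroid at (50.00, 60.00).
flange: A = 100 × 16 = 1600.00, centroid at (50.00, 128.00).
ΣA = 3520.00 mm², ΣAx̄ = 176000.00 mm³, ΣAȳ = 320000.00 mm³.
x̄ = 176000.00/3520.00 = 50.00 mm; ȳ = 320000.00/3520.00 = 90.91 mm.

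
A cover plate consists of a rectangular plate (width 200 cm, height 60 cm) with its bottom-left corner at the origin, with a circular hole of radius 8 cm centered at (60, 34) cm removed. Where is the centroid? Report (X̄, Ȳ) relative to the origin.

X̄ = 100.68 cm, Ȳ = 29.93 cm

plate: A = 200 × 60 = 12000.00, centroid at (100.00, 30.00).
hole: A = −π·8² = -201.06, centroid at (60.00, 34.00).
ΣA = 11798.94 cm²
ΣAX̄ = (12000.00)(100.00) + (-201.06)(60.00) = 1187936.28 cm³
ΣAȲ = (12000.00)(30.00) + (-201.06)(34.00) = 353163.89 cm³
X̄ = 1187936.28 / 11798.94 = 100.68 cm
Ȳ = 353163.89 / 11798.94 = 29.93 cm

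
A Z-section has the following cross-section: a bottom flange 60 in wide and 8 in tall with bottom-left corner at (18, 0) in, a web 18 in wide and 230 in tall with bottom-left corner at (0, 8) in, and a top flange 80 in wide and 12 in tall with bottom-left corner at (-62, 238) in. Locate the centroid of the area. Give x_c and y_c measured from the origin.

x_c = 7.02 in, y_c = 133.58 in

Part | A | x̄ᵢ | ȳᵢ | A·x̄ᵢ | A·ȳᵢ
bottom flange | 480.00 | 48.00 | 4.00 | 23040.00 | 1920.00
web | 4140.00 | 9.00 | 123.00 | 37260.00 | 509220.00
top flange | 960.00 | -22.00 | 244.00 | -21120.00 | 234240.00
Σ | 5580.00 |  |  | 39180.00 | 745380.00
x_c = 39180.00 / 5580.00 = 7.02 in
y_c = 745380.00 / 5580.00 = 133.58 in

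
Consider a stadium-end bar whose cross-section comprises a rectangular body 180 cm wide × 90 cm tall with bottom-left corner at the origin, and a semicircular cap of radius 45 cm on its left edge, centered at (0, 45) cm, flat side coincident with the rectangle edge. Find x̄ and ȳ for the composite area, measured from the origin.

x̄ = 72.09 cm, ȳ = 45.00 cm

Part | A | x̄ᵢ | ȳᵢ | A·x̄ᵢ | A·ȳᵢ
rectangular body | 16200.00 | 90.00 | 45.00 | 1458000.00 | 729000.00
semicircular end | 3180.86 | -19.10 | 45.00 | -60750.00 | 143138.82
Σ | 19380.86 |  |  | 1397250.00 | 872138.82
x̄ = 1397250.00 / 19380.86 = 72.09 cm
ȳ = 872138.82 / 19380.86 = 45.00 cm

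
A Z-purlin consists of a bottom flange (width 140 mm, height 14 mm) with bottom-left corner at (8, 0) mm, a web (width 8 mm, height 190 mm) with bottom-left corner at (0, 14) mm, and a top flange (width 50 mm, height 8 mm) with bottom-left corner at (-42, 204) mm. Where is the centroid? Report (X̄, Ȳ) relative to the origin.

X̄ = 39.22 mm, Ȳ = 67.68 mm

Part | A | x̄ᵢ | ȳᵢ | A·x̄ᵢ | A·ȳᵢ
bottom flange | 1960.00 | 78.00 | 7.00 | 152880.00 | 13720.00
web | 1520.00 | 4.00 | 109.00 | 6080.00 | 165680.00
top flange | 400.00 | -17.00 | 208.00 | -6800.00 | 83200.00
Σ | 3880.00 |  |  | 152160.00 | 262600.00
X̄ = 152160.00 / 3880.00 = 39.22 mm
Ȳ = 262600.00 / 3880.00 = 67.68 mm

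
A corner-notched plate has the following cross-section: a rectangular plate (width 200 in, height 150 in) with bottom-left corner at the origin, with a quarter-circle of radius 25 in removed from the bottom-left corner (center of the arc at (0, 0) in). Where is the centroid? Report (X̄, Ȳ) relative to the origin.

Part | A | x̄ᵢ | ȳᵢ | A·x̄ᵢ | A·ȳᵢ
plate | 30000.00 | 100.00 | 75.00 | 3000000.00 | 2250000.00
removed quarter-circle | -490.87 | 10.61 | 10.61 | -5208.33 | -5208.33
Σ | 29509.13 |  |  | 2994791.67 | 2244791.67
X̄ = 2994791.67 / 29509.13 = 101.49 in
Ȳ = 2244791.67 / 29509.13 = 76.07 in

X̄ = 101.49 in, Ȳ = 76.07 in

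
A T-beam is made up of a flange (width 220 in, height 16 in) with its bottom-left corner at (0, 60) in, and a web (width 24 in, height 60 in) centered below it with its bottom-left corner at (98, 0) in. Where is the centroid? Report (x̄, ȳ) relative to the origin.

web: A = 24 × 60 = 1440.00, centroid at (110.00, 30.00).
flange: A = 220 × 16 = 3520.00, centroid at (110.00, 68.00).
ΣA = 4960.00 in², ΣAx̄ = 545600.00 in³, ΣAȳ = 282560.00 in³.
x̄ = 545600.00/4960.00 = 110.00 in; ȳ = 282560.00/4960.00 = 56.97 in.

x̄ = 110.00 in, ȳ = 56.97 in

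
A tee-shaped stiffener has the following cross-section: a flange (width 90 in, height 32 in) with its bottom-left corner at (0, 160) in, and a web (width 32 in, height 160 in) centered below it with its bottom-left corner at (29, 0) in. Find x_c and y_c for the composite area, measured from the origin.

web: A = 32 × 160 = 5120.00, centroid at (45.00, 80.00).
flange: A = 90 × 32 = 2880.00, centroid at (45.00, 176.00).
ΣA = 8000.00 in²
ΣAx_c = (5120.00)(45.00) + (2880.00)(45.00) = 360000.00 in³
ΣAy_c = (5120.00)(80.00) + (2880.00)(176.00) = 916480.00 in³
x_c = 360000.00 / 8000.00 = 45.00 in
y_c = 916480.00 / 8000.00 = 114.56 in

x_c = 45.00 in, y_c = 114.56 in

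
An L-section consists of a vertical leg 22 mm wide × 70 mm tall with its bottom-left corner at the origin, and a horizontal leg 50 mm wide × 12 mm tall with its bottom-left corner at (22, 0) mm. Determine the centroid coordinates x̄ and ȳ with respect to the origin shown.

vertical leg: A = 22 × 70 = 1540.00, centroid at (11.00, 35.00).
horizontal leg: A = 50 × 12 = 600.00, centroid at (47.00, 6.00).
ΣA = 2140.00 mm²
ΣAx̄ = (1540.00)(11.00) + (600.00)(47.00) = 45140.00 mm³
ΣAȳ = (1540.00)(35.00) + (600.00)(6.00) = 57500.00 mm³
x̄ = 45140.00 / 2140.00 = 21.09 mm
ȳ = 57500.00 / 2140.00 = 26.87 mm

x̄ = 21.09 mm, ȳ = 26.87 mm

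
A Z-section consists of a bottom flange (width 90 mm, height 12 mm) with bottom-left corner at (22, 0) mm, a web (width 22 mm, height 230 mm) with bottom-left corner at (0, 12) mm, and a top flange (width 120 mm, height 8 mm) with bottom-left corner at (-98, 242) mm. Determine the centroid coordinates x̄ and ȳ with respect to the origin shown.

bottom flange: A = 90 × 12 = 1080.00, centroid at (67.00, 6.00).
web: A = 22 × 230 = 5060.00, centroid at (11.00, 127.00).
top flange: A = 120 × 8 = 960.00, centroid at (-38.00, 246.00).
ΣA = 7100.00 mm², ΣAx̄ = 91540.00 mm³, ΣAȳ = 885260.00 mm³.
x̄ = 91540.00/7100.00 = 12.89 mm; ȳ = 885260.00/7100.00 = 124.68 mm.

x̄ = 12.89 mm, ȳ = 124.68 mm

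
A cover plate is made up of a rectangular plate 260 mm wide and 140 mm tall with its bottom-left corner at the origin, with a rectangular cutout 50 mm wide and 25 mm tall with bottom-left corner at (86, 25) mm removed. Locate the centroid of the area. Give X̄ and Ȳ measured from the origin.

Part | A | x̄ᵢ | ȳᵢ | A·x̄ᵢ | A·ȳᵢ
plate | 36400.00 | 130.00 | 70.00 | 4732000.00 | 2548000.00
hole | -1250.00 | 111.00 | 37.50 | -138750.00 | -46875.00
Σ | 35150.00 |  |  | 4593250.00 | 2501125.00
X̄ = 4593250.00 / 35150.00 = 130.68 mm
Ȳ = 2501125.00 / 35150.00 = 71.16 mm

X̄ = 130.68 mm, Ȳ = 71.16 mm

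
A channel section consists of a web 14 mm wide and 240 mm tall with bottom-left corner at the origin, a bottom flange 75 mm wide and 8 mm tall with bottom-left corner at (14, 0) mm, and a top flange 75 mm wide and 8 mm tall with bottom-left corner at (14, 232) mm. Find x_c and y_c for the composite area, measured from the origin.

x_c = 18.71 mm, y_c = 120.00 mm

Part | A | x̄ᵢ | ȳᵢ | A·x̄ᵢ | A·ȳᵢ
web | 3360.00 | 7.00 | 120.00 | 23520.00 | 403200.00
bottom flange | 600.00 | 51.50 | 4.00 | 30900.00 | 2400.00
top flange | 600.00 | 51.50 | 236.00 | 30900.00 | 141600.00
Σ | 4560.00 |  |  | 85320.00 | 547200.00
x_c = 85320.00 / 4560.00 = 18.71 mm
y_c = 547200.00 / 4560.00 = 120.00 mm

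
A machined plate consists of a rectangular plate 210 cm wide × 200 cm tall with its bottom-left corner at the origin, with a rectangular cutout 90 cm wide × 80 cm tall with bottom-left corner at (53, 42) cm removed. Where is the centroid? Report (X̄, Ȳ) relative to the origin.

X̄ = 106.45 cm, Ȳ = 103.72 cm

plate: A = 210 × 200 = 42000.00, centroid at (105.00, 100.00).
hole: A = −(90 × 80) = -7200.00, centroid at (98.00, 82.00).
ΣA = 34800.00 cm², ΣAX̄ = 3704400.00 cm³, ΣAȲ = 3609600.00 cm³.
X̄ = 3704400.00/34800.00 = 106.45 cm; Ȳ = 3609600.00/34800.00 = 103.72 cm.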